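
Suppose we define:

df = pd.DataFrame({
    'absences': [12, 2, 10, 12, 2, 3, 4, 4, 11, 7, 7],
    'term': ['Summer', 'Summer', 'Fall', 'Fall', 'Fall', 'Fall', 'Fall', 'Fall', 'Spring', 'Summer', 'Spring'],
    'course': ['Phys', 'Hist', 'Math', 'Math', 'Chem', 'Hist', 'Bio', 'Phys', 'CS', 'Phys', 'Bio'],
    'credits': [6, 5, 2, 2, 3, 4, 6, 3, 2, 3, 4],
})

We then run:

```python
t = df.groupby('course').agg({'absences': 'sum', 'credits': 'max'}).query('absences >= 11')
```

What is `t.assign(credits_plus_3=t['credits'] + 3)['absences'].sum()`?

group by course: sum(absences), max(credits):
        absences  credits
course                   
Bio           11        6
CS            11        2
Chem           2        3
Hist           5        5
Math          22        2
Phys          23        6
filter rows where absences >= 11:
        absences  credits
course                   
Bio           11        6
CS            11        2
Math          22        2
Phys          23        6
add column credits_plus_3 = t['credits'] + 3:
        absences  credits  credits_plus_3
course                                   
Bio           11        6               9
CS            11        2               5
Math          22        2               5
Phys          23        6               9
Hence 67.

67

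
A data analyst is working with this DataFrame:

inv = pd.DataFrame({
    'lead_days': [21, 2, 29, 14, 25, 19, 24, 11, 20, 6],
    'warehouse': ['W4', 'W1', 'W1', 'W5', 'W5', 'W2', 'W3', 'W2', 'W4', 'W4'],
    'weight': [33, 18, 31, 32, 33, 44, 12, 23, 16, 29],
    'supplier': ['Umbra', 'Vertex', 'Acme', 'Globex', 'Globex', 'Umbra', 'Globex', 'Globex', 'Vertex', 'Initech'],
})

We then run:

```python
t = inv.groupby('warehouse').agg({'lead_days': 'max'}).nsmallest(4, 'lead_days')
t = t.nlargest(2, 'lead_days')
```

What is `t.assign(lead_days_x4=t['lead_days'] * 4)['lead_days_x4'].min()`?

96

group by warehouse, max of lead_days:
           lead_days
warehouse           
W1                29
W2                19
W3                24
W4                21
W5                25
take 4 rows with smallest lead_days:
           lead_days
warehouse           
W2                19
W4                21
W3                24
W5                25
take 2 rows with largest lead_days:
           lead_days
warehouse           
W5                25
W3                24
add column lead_days_x4 = t['lead_days'] * 4:
           lead_days  lead_days_x4
warehouse                         
W5                25           100
W3                24            96
Finally, min of column 'lead_days_x4' = 96.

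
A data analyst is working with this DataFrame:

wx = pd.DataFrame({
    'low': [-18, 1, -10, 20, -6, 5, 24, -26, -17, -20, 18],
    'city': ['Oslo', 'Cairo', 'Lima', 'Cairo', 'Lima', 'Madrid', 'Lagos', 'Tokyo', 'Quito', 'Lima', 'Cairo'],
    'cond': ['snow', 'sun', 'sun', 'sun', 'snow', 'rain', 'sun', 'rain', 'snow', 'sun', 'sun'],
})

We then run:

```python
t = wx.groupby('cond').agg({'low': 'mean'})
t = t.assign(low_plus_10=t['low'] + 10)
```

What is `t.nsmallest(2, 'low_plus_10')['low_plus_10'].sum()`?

-4.16666666667

group by cond, mean of low:
            low
cond           
rain -10.500000
snow -13.666667
sun    5.500000
add column low_plus_10 = t['low'] + 10:
            low  low_plus_10
cond                        
rain -10.500000    -0.500000
snow -13.666667    -3.666667
sun    5.500000    15.500000
take 2 rows with smallest low_plus_10:
            low  low_plus_10
cond                        
snow -13.666667    -3.666667
rain -10.500000    -0.500000
Finally, sum of column 'low_plus_10' = -4.16666666667.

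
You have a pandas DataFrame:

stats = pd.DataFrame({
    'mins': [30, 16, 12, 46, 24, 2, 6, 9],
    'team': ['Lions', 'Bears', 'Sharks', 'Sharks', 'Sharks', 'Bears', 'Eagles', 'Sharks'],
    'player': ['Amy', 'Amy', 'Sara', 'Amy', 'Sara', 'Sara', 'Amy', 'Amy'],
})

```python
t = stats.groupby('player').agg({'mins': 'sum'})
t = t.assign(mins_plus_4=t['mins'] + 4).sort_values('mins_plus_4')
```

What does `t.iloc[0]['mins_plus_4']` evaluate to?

42

group by player, sum of mins:
        mins
player      
Amy      107
Sara      38
add column mins_plus_4 = t['mins'] + 4:
        mins  mins_plus_4
player                   
Amy      107          111
Sara      38           42
sort by mins_plus_4:
        mins  mins_plus_4
player                   
Sara      38           42
Amy      107          111
The value at position 0, column 'mins_plus_4' is 42.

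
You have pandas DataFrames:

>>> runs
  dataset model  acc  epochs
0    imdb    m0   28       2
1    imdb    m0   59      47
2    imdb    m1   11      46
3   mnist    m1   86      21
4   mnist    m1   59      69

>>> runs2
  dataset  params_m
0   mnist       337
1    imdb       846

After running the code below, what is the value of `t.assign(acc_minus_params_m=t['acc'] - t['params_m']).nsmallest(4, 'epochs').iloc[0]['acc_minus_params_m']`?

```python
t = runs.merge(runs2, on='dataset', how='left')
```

-818

merge on 'dataset' (how='left') → 5 rows:
  dataset model  acc  epochs  params_m
0    imdb    m0   28       2       846
1    imdb    m0   59      47       846
2    imdb    m1   11      46       846
3   mnist    m1   86      21       337
4   mnist    m1   59      69       337
add column acc_minus_params_m = t['acc'] - t['params_m']:
  dataset model  acc  epochs  params_m  acc_minus_params_m
0    imdb    m0   28       2       846                -818
1    imdb    m0   59      47       846                -787
2    imdb    m1   11      46       846                -835
3   mnist    m1   86      21       337                -251
4   mnist    m1   59      69       337                -278
take 4 rows with smallest epochs:
  dataset model  acc  epochs  params_m  acc_minus_params_m
0    imdb    m0   28       2       846                -818
3   mnist    m1   86      21       337                -251
2    imdb    m1   11      46       846                -835
1    imdb    m0   59      47       846                -787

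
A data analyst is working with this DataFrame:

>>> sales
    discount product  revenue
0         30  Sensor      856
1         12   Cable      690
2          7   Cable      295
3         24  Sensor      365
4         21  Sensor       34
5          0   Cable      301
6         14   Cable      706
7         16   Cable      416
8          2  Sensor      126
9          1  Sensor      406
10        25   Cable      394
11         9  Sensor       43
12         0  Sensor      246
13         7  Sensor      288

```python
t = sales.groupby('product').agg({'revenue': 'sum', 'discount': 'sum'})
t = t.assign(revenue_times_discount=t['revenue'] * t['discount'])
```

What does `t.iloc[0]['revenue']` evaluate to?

2802

group by product: sum(revenue), sum(discount):
         revenue  discount
product                   
Cable       2802        74
Sensor      2364        94
add column revenue_times_discount = t['revenue'] * t['discount']:
         revenue  discount  revenue_times_discount
product                                           
Cable       2802        74                  207348
Sensor      2364        94                  222216
Reading off the value at position 0, column 'revenue', we get 2802.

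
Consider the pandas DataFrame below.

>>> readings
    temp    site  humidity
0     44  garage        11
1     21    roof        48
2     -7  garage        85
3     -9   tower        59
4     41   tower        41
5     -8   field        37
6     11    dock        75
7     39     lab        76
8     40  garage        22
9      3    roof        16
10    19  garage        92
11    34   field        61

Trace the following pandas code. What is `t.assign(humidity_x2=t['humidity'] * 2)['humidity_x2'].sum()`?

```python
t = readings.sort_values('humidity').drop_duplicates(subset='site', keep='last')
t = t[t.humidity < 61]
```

214

sort by humidity:
    temp    site  humidity
0     44  garage        11
9      3    roof        16
8     40  garage        22
5     -8   field        37
4     41   tower        41
1     21    roof        48
3     -9   tower        59
11    34   field        61
6     11    dock        75
7     39     lab        76
2     -7  garage        85
10    19  garage        92
drop duplicate site (keep=last):
    temp    site  humidity
1     21    roof        48
3     -9   tower        59
11    34   field        61
6     11    dock        75
7     39     lab        76
10    19  garage        92
filter rows where humidity < 61:
   temp   site  humidity
1    21   roof        48
3    -9  tower        59
add column humidity_x2 = t['humidity'] * 2:
   temp   site  humidity  humidity_x2
1    21   roof        48           96
3    -9  tower        59          118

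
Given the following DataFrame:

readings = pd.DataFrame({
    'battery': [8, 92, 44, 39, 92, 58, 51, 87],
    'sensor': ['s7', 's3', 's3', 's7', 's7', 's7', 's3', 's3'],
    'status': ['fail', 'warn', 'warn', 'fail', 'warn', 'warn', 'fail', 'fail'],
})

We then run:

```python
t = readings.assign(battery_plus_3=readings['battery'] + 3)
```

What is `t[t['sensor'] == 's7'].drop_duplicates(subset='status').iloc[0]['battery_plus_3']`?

add column battery_plus_3 = readings['battery'] + 3:
   battery sensor status  battery_plus_3
0        8     s7   fail              11
1       92     s3   warn              95
2       44     s3   warn              47
3       39     s7   fail              42
4       92     s7   warn              95
5       58     s7   warn              61
6       51     s3   fail              54
7       87     s3   fail              90
filter rows where sensor == 's7':
   battery sensor status  battery_plus_3
0        8     s7   fail              11
3       39     s7   fail              42
4       92     s7   warn              95
5       58     s7   warn              61
drop duplicate status (keep=first):
   battery sensor status  battery_plus_3
0        8     s7   fail              11
4       92     s7   warn              95
value at position 0, column 'battery_plus_3' → 11

11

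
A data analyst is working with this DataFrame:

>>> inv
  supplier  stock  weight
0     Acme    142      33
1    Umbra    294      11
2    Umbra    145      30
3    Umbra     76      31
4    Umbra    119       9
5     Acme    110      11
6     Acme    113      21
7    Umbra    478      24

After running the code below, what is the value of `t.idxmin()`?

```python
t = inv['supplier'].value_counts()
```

value_counts of supplier:
supplier
Umbra    5
Acme     3
Name: count, dtype: int64
label with the smallest value → Acme

Acme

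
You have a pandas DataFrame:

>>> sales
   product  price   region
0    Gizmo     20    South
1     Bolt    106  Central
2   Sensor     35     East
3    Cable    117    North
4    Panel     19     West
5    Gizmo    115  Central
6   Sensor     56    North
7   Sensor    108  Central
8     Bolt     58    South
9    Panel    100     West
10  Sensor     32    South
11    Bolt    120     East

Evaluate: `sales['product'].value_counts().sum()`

12

value_counts of product:
product
Sensor    4
Bolt      3
Gizmo     2
Panel     2
Cable     1
Name: count, dtype: int64
Then the sum of the resulting series: 12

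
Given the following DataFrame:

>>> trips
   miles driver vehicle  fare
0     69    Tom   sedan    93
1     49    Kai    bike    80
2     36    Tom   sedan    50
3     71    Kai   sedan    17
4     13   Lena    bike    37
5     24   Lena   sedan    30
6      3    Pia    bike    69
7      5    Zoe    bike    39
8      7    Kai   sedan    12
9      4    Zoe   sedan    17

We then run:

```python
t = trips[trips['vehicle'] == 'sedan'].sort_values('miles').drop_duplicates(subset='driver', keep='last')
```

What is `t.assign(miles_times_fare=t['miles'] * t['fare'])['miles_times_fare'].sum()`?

filter rows where vehicle == 'sedan':
   miles driver vehicle  fare
0     69    Tom   sedan    93
2     36    Tom   sedan    50
3     71    Kai   sedan    17
5     24   Lena   sedan    30
8      7    Kai   sedan    12
9      4    Zoe   sedan    17
sort by miles:
   miles driver vehicle  fare
9      4    Zoe   sedan    17
8      7    Kai   sedan    12
5     24   Lena   sedan    30
2     36    Tom   sedan    50
0     69    Tom   sedan    93
3     71    Kai   sedan    17
drop duplicate driver (keep=last):
   miles driver vehicle  fare
9      4    Zoe   sedan    17
5     24   Lena   sedan    30
0     69    Tom   sedan    93
3     71    Kai   sedan    17
add column miles_times_fare = t['miles'] * t['fare']:
   miles driver vehicle  fare  miles_times_fare
9      4    Zoe   sedan    17                68
5     24   Lena   sedan    30               720
0     69    Tom   sedan    93              6417
3     71    Kai   sedan    17              1207

8412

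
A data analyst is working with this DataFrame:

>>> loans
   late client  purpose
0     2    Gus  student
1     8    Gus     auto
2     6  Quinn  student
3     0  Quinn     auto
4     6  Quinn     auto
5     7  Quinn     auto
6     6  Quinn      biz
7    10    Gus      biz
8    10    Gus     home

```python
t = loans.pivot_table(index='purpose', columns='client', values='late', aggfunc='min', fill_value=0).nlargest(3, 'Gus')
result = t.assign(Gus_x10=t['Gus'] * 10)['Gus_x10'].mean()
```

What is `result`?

93.3333333333

pivot: rows=purpose, cols=client, min(late):
client   Gus  Quinn
purpose            
auto       8      0
biz       10      6
home      10      0
student    2      6
take 3 rows with largest Gus:
client   Gus  Quinn
purpose            
biz       10      6
home      10      0
auto       8      0
add column Gus_x10 = t['Gus'] * 10:
client   Gus  Quinn  Gus_x10
purpose                     
biz       10      6      100
home      10      0      100
auto       8      0       80
So mean() = 93.3333333333.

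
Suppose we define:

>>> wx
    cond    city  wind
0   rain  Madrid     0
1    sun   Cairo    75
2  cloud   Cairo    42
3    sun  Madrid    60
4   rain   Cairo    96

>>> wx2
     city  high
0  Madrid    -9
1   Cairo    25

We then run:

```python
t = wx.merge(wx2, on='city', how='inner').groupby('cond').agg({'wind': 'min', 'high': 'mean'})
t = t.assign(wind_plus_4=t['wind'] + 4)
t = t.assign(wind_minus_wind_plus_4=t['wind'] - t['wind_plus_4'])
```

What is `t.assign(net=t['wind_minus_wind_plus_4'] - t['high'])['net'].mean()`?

merge on 'city' (how='inner') → 5 rows:
    cond    city  wind  high
0   rain  Madrid     0    -9
1    sun   Cairo    75    25
2  cloud   Cairo    42    25
3    sun  Madrid    60    -9
4   rain   Cairo    96    25
group by cond: min(wind), mean(high):
       wind  high
cond             
cloud    42  25.0
rain      0   8.0
sun      60   8.0
add column wind_plus_4 = t['wind'] + 4:
       wind  high  wind_plus_4
cond                          
cloud    42  25.0           46
rain      0   8.0            4
sun      60   8.0           64
add column wind_minus_wind_plus_4 = t['wind'] - t['wind_plus_4']:
       wind  high  wind_plus_4  wind_minus_wind_plus_4
cond                                                  
cloud    42  25.0           46                      -4
rain      0   8.0            4                      -4
sun      60   8.0           64                      -4
add column net = t['wind_minus_wind_plus_4'] - t['high']:
       wind  high  wind_plus_4  wind_minus_wind_plus_4   net
cond                                                        
cloud    42  25.0           46                      -4 -29.0
rain      0   8.0            4                      -4 -12.0
sun      60   8.0           64                      -4 -12.0

-17.6666666667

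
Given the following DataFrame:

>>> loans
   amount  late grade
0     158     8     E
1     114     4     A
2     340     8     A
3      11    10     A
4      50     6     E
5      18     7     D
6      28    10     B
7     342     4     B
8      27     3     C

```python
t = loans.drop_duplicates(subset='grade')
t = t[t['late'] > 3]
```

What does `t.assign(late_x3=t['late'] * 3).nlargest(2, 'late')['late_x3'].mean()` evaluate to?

27.0

drop duplicate grade (keep=first):
   amount  late grade
0     158     8     E
1     114     4     A
5      18     7     D
6      28    10     B
8      27     3     C
filter rows where late > 3:
   amount  late grade
0     158     8     E
1     114     4     A
5      18     7     D
6      28    10     B
add column late_x3 = t['late'] * 3:
   amount  late grade  late_x3
0     158     8     E       24
1     114     4     A       12
5      18     7     D       21
6      28    10     B       30
take 2 rows with largest late:
   amount  late grade  late_x3
6      28    10     B       30
0     158     8     E       24
The mean of column 'late_x3' is 27.0.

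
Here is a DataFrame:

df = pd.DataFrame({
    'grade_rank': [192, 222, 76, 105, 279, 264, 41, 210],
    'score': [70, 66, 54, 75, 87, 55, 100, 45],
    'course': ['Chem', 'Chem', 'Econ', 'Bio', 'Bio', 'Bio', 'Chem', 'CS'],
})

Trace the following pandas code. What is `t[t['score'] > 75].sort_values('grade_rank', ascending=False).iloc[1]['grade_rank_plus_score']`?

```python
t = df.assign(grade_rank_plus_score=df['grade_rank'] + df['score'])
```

141

add column grade_rank_plus_score = df['grade_rank'] + df['score']:
   grade_rank  score course  grade_rank_plus_score
0         192     70   Chem                    262
1         222     66   Chem                    288
2          76     54   Econ                    130
3         105     75    Bio                    180
4         279     87    Bio                    366
5         264     55    Bio                    319
6          41    100   Chem                    141
7         210     45     CS                    255
filter rows where score > 75:
   grade_rank  score course  grade_rank_plus_score
4         279     87    Bio                    366
6          41    100   Chem                    141
sort by grade_rank descending:
   grade_rank  score course  grade_rank_plus_score
4         279     87    Bio                    366
6          41    100   Chem                    141
Taking the value at position 1, column 'grade_rank_plus_score' gives 141.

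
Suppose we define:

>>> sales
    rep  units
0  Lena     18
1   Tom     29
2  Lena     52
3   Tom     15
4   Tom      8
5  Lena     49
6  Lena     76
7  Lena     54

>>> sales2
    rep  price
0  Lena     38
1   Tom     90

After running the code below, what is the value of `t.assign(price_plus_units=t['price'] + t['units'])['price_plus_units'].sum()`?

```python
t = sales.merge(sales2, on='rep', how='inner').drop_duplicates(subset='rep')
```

merge on 'rep' (how='inner') → 8 rows:
    rep  units  price
0  Lena     18     38
1   Tom     29     90
2  Lena     52     38
3   Tom     15     90
4   Tom      8     90
5  Lena     49     38
6  Lena     76     38
7  Lena     54     38
drop duplicate rep (keep=first):
    rep  units  price
0  Lena     18     38
1   Tom     29     90
add column price_plus_units = t['price'] + t['units']:
    rep  units  price  price_plus_units
0  Lena     18     38                56
1   Tom     29     90               119

175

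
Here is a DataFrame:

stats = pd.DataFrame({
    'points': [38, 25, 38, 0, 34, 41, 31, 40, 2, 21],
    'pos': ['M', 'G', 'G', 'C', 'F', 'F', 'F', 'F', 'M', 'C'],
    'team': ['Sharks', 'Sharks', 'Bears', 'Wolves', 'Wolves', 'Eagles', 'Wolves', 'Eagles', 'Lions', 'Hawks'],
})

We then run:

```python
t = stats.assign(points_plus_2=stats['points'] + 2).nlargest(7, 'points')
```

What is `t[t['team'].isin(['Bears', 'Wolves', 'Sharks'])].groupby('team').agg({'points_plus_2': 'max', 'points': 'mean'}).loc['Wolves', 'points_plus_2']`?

36

add column points_plus_2 = stats['points'] + 2:
   points pos    team  points_plus_2
0      38   M  Sharks             40
1      25   G  Sharks             27
2      38   G   Bears             40
3       0   C  Wolves              2
4      34   F  Wolves             36
5      41   F  Eagles             43
6      31   F  Wolves             33
7      40   F  Eagles             42
8       2   M   Lions              4
9      21   C   Hawks             23
take 7 rows with largest points:
   points pos    team  points_plus_2
5      41   F  Eagles             43
7      40   F  Eagles             42
0      38   M  Sharks             40
2      38   G   Bears             40
4      34   F  Wolves             36
6      31   F  Wolves             33
1      25   G  Sharks             27
filter rows where team in ['Bears', 'Wolves', 'Sharks']:
   points pos    team  points_plus_2
0      38   M  Sharks             40
2      38   G   Bears             40
4      34   F  Wolves             36
6      31   F  Wolves             33
1      25   G  Sharks             27
group by team: max(points_plus_2), mean(points):
        points_plus_2  points
team                         
Bears              40    38.0
Sharks             40    31.5
Wolves             36    32.5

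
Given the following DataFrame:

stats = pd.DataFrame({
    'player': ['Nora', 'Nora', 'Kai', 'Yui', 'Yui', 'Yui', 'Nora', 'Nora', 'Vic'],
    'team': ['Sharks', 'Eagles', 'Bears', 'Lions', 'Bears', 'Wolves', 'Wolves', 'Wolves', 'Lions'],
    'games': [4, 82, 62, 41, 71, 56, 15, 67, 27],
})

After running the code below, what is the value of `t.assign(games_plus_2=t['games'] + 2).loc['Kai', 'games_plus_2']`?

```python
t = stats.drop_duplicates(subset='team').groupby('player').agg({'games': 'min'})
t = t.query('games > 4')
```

64

drop duplicate team (keep=first):
  player    team  games
0   Nora  Sharks      4
1   Nora  Eagles     82
2    Kai   Bears     62
3    Yui   Lions     41
5    Yui  Wolves     56
group by player, min of games:
        games
player       
Kai        62
Nora        4
Yui        41
filter rows where games > 4:
        games
player       
Kai        62
Yui        41
add column games_plus_2 = t['games'] + 2:
        games  games_plus_2
player                     
Kai        62            64
Yui        41            43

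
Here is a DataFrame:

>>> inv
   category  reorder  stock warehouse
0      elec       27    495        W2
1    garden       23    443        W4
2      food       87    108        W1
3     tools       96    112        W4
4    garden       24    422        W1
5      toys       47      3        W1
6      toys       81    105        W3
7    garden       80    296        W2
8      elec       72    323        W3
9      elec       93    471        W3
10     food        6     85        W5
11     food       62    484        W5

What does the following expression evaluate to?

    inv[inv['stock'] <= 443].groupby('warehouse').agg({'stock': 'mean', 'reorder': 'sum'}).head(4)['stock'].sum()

filter rows where stock <= 443:
   category  reorder  stock warehouse
1    garden       23    443        W4
2      food       87    108        W1
3     tools       96    112        W4
4    garden       24    422        W1
5      toys       47      3        W1
6      toys       81    105        W3
7    garden       80    296        W2
8      elec       72    323        W3
10     food        6     85        W5
group by warehouse: mean(stock), sum(reorder):
                stock  reorder
warehouse                     
W1         177.666667      158
W2         296.000000       80
W3         214.000000      153
W4         277.500000      119
W5          85.000000        6
take first 4 rows:
                stock  reorder
warehouse                     
W1         177.666667      158
W2         296.000000       80
W3         214.000000      153
W4         277.500000      119
The sum of column 'stock' is 965.166666667.

965.166666667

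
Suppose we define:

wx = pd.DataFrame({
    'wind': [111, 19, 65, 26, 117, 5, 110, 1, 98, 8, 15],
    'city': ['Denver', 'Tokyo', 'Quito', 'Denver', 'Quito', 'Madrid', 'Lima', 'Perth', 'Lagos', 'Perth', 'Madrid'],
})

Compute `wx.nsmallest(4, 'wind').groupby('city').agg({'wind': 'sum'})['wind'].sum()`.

take 4 rows with smallest wind:
    wind    city
7      1   Perth
5      5  Madrid
9      8   Perth
10    15  Madrid
group by city, sum of wind:
        wind
city        
Madrid    20
Perth      9
Finally, sum of column 'wind' = 29.

29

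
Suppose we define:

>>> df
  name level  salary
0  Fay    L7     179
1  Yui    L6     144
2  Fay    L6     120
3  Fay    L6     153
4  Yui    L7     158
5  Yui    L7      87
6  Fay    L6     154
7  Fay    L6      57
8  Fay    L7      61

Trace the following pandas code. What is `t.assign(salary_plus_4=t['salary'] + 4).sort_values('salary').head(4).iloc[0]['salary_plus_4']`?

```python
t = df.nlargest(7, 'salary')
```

91

take 7 rows with largest salary:
  name level  salary
0  Fay    L7     179
4  Yui    L7     158
6  Fay    L6     154
3  Fay    L6     153
1  Yui    L6     144
2  Fay    L6     120
5  Yui    L7      87
add column salary_plus_4 = t['salary'] + 4:
  name level  salary  salary_plus_4
0  Fay    L7     179            183
4  Yui    L7     158            162
6  Fay    L6     154            158
3  Fay    L6     153            157
1  Yui    L6     144            148
2  Fay    L6     120            124
5  Yui    L7      87             91
sort by salary:
  name level  salary  salary_plus_4
5  Yui    L7      87             91
2  Fay    L6     120            124
1  Yui    L6     144            148
3  Fay    L6     153            157
6  Fay    L6     154            158
4  Yui    L7     158            162
0  Fay    L7     179            183
take first 4 rows:
  name level  salary  salary_plus_4
5  Yui    L7      87             91
2  Fay    L6     120            124
1  Yui    L6     144            148
3  Fay    L6     153            157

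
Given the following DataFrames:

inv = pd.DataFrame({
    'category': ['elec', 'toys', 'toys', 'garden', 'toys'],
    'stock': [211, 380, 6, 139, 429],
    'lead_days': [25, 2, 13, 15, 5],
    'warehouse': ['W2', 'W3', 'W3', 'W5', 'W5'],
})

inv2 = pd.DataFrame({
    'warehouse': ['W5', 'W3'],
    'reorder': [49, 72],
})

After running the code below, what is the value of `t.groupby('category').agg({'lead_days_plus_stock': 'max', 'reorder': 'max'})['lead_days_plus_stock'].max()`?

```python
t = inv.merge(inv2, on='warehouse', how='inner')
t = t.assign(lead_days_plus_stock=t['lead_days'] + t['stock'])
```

434

merge on 'warehouse' (how='inner') → 4 rows:
  category  stock  lead_days warehouse  reorder
0     toys    380          2        W3       72
1     toys      6         13        W3       72
2   garden    139         15        W5       49
3     toys    429          5        W5       49
add column lead_days_plus_stock = t['lead_days'] + t['stock']:
  category  stock  lead_days warehouse  reorder  lead_days_plus_stock
0     toys    380          2        W3       72                   382
1     toys      6         13        W3       72                    19
2   garden    139         15        W5       49                   154
3     toys    429          5        W5       49                   434
group by category: max(lead_days_plus_stock), max(reorder):
          lead_days_plus_stock  reorder
category                               
garden                     154       49
toys                       434       72
The max of column 'lead_days_plus_stock' is 434.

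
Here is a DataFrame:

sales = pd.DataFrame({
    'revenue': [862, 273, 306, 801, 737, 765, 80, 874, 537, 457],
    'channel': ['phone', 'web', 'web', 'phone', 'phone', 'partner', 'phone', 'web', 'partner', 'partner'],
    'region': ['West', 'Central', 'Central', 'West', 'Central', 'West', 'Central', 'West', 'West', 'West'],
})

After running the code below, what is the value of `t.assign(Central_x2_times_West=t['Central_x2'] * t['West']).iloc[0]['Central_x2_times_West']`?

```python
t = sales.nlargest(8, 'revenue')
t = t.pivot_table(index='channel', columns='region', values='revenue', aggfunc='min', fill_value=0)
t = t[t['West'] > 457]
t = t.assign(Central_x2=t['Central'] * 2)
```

take 8 rows with largest revenue:
   revenue  channel   region
7      874      web     West
0      862    phone     West
3      801    phone     West
5      765  partner     West
4      737    phone  Central
8      537  partner     West
9      457  partner     West
2      306      web  Central
pivot: rows=channel, cols=region, min(revenue):
region   Central  West
channel               
partner        0   457
phone        737   801
web          306   874
filter rows where West > 457:
region   Central  West
channel               
phone        737   801
web          306   874
add column Central_x2 = t['Central'] * 2:
region   Central  West  Central_x2
channel                           
phone        737   801        1474
web          306   874         612
add column Central_x2_times_West = t['Central_x2'] * t['West']:
region   Central  West  Central_x2  Central_x2_times_West
channel                                                  
phone        737   801        1474                1180674
web          306   874         612                 534888

1180674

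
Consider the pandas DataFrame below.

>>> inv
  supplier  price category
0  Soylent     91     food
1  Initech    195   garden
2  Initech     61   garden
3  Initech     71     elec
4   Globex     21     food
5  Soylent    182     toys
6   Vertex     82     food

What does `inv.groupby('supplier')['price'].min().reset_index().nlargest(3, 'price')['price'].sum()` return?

group by supplier, min of price:
supplier
Globex     21
Initech    61
Soylent    91
Vertex     82
Name: price, dtype: int64
reset_index():
  supplier  price
0   Globex     21
1  Initech     61
2  Soylent     91
3   Vertex     82
take 3 rows with largest price:
  supplier  price
2  Soylent     91
3   Vertex     82
1  Initech     61

234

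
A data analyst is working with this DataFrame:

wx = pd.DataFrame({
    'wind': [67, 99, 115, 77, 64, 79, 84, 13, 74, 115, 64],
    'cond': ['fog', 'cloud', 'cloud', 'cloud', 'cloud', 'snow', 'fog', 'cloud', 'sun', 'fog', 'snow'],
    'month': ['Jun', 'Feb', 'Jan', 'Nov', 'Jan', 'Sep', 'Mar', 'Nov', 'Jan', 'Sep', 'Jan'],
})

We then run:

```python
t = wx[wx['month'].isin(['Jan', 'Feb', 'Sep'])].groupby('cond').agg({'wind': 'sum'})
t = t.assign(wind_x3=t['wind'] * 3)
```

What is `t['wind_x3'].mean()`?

457.5

filter rows where month in ['Jan', 'Feb', 'Sep']:
    wind   cond month
1     99  cloud   Feb
2    115  cloud   Jan
4     64  cloud   Jan
5     79   snow   Sep
8     74    sun   Jan
9    115    fog   Sep
10    64   snow   Jan
group by cond, sum of wind:
       wind
cond       
cloud   278
fog     115
snow    143
sun      74
add column wind_x3 = t['wind'] * 3:
       wind  wind_x3
cond                
cloud   278      834
fog     115      345
snow    143      429
sun      74      222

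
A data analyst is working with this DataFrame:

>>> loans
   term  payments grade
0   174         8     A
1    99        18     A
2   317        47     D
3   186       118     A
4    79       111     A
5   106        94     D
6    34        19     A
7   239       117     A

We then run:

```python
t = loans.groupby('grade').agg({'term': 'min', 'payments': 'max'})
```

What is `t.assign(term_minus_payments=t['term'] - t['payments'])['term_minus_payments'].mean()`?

-36.0

group by grade: min(term), max(payments):
       term  payments
grade                
A        34       118
D       106        94
add column term_minus_payments = t['term'] - t['payments']:
       term  payments  term_minus_payments
grade                                     
A        34       118                  -84
D       106        94                   12
Reading off the mean of column 'term_minus_payments', we get -36.0.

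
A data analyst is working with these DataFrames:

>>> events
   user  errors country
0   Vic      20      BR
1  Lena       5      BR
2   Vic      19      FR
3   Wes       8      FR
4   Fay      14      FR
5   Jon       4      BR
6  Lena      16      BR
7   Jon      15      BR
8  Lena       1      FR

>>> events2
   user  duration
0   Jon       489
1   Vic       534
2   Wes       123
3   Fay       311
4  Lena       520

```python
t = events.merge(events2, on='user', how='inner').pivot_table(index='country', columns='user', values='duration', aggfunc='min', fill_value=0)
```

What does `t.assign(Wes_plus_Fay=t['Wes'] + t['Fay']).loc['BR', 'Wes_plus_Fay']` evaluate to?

0

merge on 'user' (how='inner') → 9 rows:
   user  errors country  duration
0   Vic      20      BR       534
1  Lena       5      BR       520
2   Vic      19      FR       534
3   Wes       8      FR       123
4   Fay      14      FR       311
5   Jon       4      BR       489
6  Lena      16      BR       520
7   Jon      15      BR       489
8  Lena       1      FR       520
pivot: rows=country, cols=user, min(duration):
user     Fay  Jon  Lena  Vic  Wes
country                          
BR         0  489   520  534    0
FR       311    0   520  534  123
add column Wes_plus_Fay = t['Wes'] + t['Fay']:
user     Fay  Jon  Lena  Vic  Wes  Wes_plus_Fay
country                                        
BR         0  489   520  534    0             0
FR       311    0   520  534  123           434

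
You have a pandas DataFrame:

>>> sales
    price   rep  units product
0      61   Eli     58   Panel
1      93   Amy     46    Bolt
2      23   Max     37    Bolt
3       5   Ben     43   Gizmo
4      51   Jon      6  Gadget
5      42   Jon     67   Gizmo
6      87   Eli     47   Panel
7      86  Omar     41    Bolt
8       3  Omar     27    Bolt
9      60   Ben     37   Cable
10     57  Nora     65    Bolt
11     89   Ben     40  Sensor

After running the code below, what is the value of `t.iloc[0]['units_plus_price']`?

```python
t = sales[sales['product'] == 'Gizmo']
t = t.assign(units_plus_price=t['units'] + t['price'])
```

48

filter rows where product == 'Gizmo':
   price  rep  units product
3      5  Ben     43   Gizmo
5     42  Jon     67   Gizmo
add column units_plus_price = t['units'] + t['price']:
   price  rep  units product  units_plus_price
3      5  Ben     43   Gizmo                48
5     42  Jon     67   Gizmo               109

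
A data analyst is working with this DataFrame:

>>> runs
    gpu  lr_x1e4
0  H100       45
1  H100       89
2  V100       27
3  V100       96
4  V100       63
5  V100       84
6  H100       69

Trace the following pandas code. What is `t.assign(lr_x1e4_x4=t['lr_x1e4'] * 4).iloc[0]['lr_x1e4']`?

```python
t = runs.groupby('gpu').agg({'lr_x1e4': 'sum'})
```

group by gpu, sum of lr_x1e4:
      lr_x1e4
gpu          
H100      203
V100      270
add column lr_x1e4_x4 = t['lr_x1e4'] * 4:
      lr_x1e4  lr_x1e4_x4
gpu                      
H100      203         812
V100      270        1080
So iloc[0]['lr_x1e4'] = 203.

203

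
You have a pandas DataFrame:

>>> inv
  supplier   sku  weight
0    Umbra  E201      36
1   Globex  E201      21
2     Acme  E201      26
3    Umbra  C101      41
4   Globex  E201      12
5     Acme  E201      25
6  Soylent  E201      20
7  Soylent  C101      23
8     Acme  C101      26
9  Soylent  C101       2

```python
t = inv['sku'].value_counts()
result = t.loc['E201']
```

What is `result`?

value_counts of sku:
sku
E201    6
C101    4
Name: count, dtype: int64

6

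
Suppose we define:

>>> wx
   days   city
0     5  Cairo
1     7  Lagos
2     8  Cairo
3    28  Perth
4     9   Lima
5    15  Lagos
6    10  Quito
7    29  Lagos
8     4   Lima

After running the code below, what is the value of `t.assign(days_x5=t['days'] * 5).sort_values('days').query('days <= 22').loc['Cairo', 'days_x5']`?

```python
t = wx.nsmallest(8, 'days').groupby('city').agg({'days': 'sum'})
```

take 8 rows with smallest days:
   days   city
8     4   Lima
0     5  Cairo
1     7  Lagos
2     8  Cairo
4     9   Lima
6    10  Quito
5    15  Lagos
3    28  Perth
group by city, sum of days:
       days
city       
Cairo    13
Lagos    22
Lima     13
Perth    28
Quito    10
add column days_x5 = t['days'] * 5:
       days  days_x5
city                
Cairo    13       65
Lagos    22      110
Lima     13       65
Perth    28      140
Quito    10       50
sort by days:
       days  days_x5
city                
Quito    10       50
Cairo    13       65
Lima     13       65
Lagos    22      110
Perth    28      140
filter rows where days <= 22:
       days  days_x5
city                
Quito    10       50
Cairo    13       65
Lima     13       65
Lagos    22      110

65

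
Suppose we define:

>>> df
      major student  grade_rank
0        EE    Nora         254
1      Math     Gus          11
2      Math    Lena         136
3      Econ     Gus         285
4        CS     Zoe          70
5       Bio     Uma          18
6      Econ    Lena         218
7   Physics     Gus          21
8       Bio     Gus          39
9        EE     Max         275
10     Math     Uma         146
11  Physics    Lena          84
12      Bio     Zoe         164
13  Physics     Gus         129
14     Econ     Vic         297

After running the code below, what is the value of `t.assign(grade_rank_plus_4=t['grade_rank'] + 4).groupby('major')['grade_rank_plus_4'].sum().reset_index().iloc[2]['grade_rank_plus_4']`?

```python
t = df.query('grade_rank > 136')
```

filter rows where grade_rank > 136:
   major student  grade_rank
0     EE    Nora         254
3   Econ     Gus         285
6   Econ    Lena         218
9     EE     Max         275
10  Math     Uma         146
12   Bio     Zoe         164
14  Econ     Vic         297
add column grade_rank_plus_4 = t['grade_rank'] + 4:
   major student  grade_rank  grade_rank_plus_4
0     EE    Nora         254                258
3   Econ     Gus         285                289
6   Econ    Lena         218                222
9     EE     Max         275                279
10  Math     Uma         146                150
12   Bio     Zoe         164                168
14  Econ     Vic         297                301
group by major, sum of grade_rank_plus_4:
major
Bio     168
EE      537
Econ    812
Math    150
Name: grade_rank_plus_4, dtype: int64
reset_index():
  major  grade_rank_plus_4
0   Bio                168
1    EE                537
2  Econ                812
3  Math                150

812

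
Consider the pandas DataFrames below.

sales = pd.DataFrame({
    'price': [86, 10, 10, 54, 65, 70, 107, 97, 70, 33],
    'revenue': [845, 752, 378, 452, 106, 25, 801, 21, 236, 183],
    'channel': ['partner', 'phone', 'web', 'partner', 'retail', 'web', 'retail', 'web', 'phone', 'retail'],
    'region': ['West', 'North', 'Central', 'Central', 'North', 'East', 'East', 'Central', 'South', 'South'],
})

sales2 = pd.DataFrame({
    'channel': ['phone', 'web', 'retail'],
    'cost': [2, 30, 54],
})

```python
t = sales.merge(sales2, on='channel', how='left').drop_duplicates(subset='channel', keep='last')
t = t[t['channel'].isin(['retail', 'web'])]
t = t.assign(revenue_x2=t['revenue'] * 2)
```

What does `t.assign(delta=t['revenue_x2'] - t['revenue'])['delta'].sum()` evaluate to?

204

merge on 'channel' (how='left') → 10 rows:
   price  revenue  channel   region  cost
0     86      845  partner     West   NaN
1     10      752    phone    North   2.0
2     10      378      web  Central  30.0
3     54      452  partner  Central   NaN
4     65      106   retail    North  54.0
5     70       25      web     East  30.0
6    107      801   retail     East  54.0
7     97       21      web  Central  30.0
8     70      236    phone    South   2.0
9     33      183   retail    South  54.0
drop duplicate channel (keep=last):
   price  revenue  channel   region  cost
3     54      452  partner  Central   NaN
7     97       21      web  Central  30.0
8     70      236    phone    South   2.0
9     33      183   retail    South  54.0
filter rows where channel in ['retail', 'web']:
   price  revenue channel   region  cost
7     97       21     web  Central  30.0
9     33      183  retail    South  54.0
add column revenue_x2 = t['revenue'] * 2:
   price  revenue channel   region  cost  revenue_x2
7     97       21     web  Central  30.0          42
9     33      183  retail    South  54.0         366
add column delta = t['revenue_x2'] - t['revenue']:
   price  revenue channel   region  cost  revenue_x2  delta
7     97       21     web  Central  30.0          42     21
9     33      183  retail    South  54.0         366    183
So sum() = 204.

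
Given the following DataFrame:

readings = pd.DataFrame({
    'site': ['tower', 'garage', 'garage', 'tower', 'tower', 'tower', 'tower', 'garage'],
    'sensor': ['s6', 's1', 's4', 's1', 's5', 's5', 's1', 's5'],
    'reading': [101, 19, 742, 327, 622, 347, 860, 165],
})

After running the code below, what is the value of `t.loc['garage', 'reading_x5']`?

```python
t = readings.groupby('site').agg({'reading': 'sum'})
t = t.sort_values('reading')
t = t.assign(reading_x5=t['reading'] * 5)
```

4630

group by site, sum of reading:
        reading
site           
garage      926
tower      2257
sort by reading:
        reading
site           
garage      926
tower      2257
add column reading_x5 = t['reading'] * 5:
        reading  reading_x5
site                       
garage      926        4630
tower      2257       11285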